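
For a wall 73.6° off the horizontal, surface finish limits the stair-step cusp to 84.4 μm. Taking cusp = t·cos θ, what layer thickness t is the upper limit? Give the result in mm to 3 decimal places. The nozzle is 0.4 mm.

0.299 mm

t = h_c / cos θ = 0.0844 / 0.2823 = 0.299 mm.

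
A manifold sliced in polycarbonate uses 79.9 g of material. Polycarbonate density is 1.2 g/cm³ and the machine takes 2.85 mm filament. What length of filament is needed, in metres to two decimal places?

Extruded volume: 79.9/1.2 = 66.5833 cm³ (66583.3 mm³).
A = π r² = π × 1.425² = 6.3794 mm².
Length = 66583.3 / 6.3794 = 10437.24 mm = 10.44 m.

10.44 m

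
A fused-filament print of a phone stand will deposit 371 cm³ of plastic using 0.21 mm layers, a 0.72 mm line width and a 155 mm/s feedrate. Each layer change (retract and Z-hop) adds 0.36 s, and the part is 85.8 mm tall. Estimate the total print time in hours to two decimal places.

Extrusion cross-section = 0.21 × 0.72, so 0.1512 mm².
Total extruded path = 371000/0.1512 = 2453703.7 mm.
Print-move time = 2453703.7 / 155, so 15830.3 s.
Number of layers: 85.8 / 0.21 → 409 (rounded up).
Non-print overhead: 409 × 0.36 → 147.24 s.
Altogether 15830.3 + 147.24 = 15977.54 s, i.e. 4.44 hours.

4.44 hours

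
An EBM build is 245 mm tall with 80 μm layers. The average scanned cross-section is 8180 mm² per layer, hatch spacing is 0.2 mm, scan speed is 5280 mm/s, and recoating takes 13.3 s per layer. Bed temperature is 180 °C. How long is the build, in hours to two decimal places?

Layer count = ceil(245 / 0.08) = 3063.
Scan path per layer = 8180 / 0.2, so 40900 mm.
Beam time per layer: 40900 / 5280 → 7.7462 s.
Time per layer = 7.7462 + 13.3, so 21.0462 s.
Total: 3063 × 21.0462 s = 64464.5106 s → 17.91 hours.

17.91 hours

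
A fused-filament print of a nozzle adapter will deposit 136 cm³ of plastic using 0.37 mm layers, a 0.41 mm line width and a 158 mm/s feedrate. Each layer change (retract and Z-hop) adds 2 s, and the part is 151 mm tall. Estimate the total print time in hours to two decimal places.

1.80 hours

Bead cross-section = 0.37 × 0.41 = 0.1517 mm².
Toolpath length = 136 cm³ / 0.1517 mm² = 136000 / 0.1517 = 896506.3 mm.
Time extruding: 896506.3 / 158 → 5674.1 s.
Layers = ⌈151/0.37⌉ = 409.
Layer-change overhead = 409 × 2 = 818 s.
Total = 5674.1 + 818 = 6492.1 s = 1.80 hours.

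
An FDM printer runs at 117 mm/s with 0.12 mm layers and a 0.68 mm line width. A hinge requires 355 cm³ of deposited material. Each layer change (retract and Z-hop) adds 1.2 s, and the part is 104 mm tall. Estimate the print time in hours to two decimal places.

10.62 hours

Line area: 0.12 × 0.68 → 0.0816 mm².
Path length: 355000 mm³ / 0.0816 mm² → 4350490.2 mm.
Time extruding = 4350490.2 / 117, so 37183.7 s.
Layers = ⌈104/0.12⌉ = 867.
Z-hop total = 867 × 1.2 = 1040.4 s.
Altogether 37183.7 + 1040.4 = 38224.1 s, i.e. 10.62 hours.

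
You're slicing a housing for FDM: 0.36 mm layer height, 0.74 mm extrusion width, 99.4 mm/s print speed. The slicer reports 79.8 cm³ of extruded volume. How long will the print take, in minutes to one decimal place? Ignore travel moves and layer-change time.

Line area = 0.36 × 0.74, so 0.2664 mm².
Path length: 79800 mm³ / 0.2664 mm² → 299549.5 mm.
Print-move time: 299549.5 / 99.4 → 3013.6 s.
In the requested units: 3013.6 s = 50.2 minutes.

50.2 minutes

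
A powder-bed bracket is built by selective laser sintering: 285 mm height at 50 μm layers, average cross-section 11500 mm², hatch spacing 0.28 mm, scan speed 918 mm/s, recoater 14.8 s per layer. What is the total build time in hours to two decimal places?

94.27 hours

Layers = ⌈285/0.05⌉ = 5700.
Scan path per layer = 11500 / 0.28 = 41071.4 mm.
Per-layer scan time: 41071.4 / 918 → 44.7401 s.
Per-layer time = 44.7401 + 14.8, so 59.5401 s.
Build time = 5700 × 59.5401 = 339378.57 s = 94.27 hours.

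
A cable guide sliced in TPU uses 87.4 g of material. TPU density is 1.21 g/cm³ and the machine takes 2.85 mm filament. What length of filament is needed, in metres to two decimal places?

Volume = 87.4 g / 1.21 g·cm⁻³ = 72.2314 cm³ = 72231.4 mm³.
Filament cross-section = π × (2.85/2)² = 6.3794 mm².
L = V/A = 72231.4/6.3794 = 11322.6 mm → 11.32 m.

11.32 m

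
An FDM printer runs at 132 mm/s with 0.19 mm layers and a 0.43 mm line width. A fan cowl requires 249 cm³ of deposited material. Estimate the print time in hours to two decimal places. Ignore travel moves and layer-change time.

Line area = 0.19 × 0.43, so 0.0817 mm².
Total extruded path = 249000/0.0817 = 3047735.6 mm.
Time extruding = 3047735.6 / 132 = 23088.9 s.
Converting: 23088.9 s = 6.41 hours.

6.41 hours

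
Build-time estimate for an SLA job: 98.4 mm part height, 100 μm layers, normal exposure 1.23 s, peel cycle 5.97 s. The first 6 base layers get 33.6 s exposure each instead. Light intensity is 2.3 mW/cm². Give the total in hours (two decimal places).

2.02 hours

Layers = ⌈98.4/0.1⌉ = 984.
Base layers: 6 × (33.6 + 5.97) → 237.42 s.
Remaining layers = 978 × (1.23 + 5.97) = 7041.6 s.
Sum: 237.42 + 7041.6 = 7279.02 s → 2.02 hours.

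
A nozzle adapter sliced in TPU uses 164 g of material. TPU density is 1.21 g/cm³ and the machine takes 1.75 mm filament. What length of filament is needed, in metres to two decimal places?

Volume = 164 g / 1.21 g·cm⁻³ = 135.5372 cm³ = 135537.2 mm³.
A = π r² = π × 0.875² = 2.4053 mm².
L = V/A = 135537.2/2.4053 = 56349.4 mm → 56.35 m.

56.35 m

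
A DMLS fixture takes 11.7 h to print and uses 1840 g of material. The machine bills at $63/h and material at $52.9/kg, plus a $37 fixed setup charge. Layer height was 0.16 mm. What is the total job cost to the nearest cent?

Machine cost = 63 × 11.7, so $737.10.
Material cost: 52.9 × 1840/1000 → $97.336.
Total = 737.10 + 97.336 + 37 = 871.436 ≈ $871.44.

$871.44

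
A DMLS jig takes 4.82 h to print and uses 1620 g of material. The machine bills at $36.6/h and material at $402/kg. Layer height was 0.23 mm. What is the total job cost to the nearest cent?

Machine-time cost = 36.6 × 4.82 = $176.412.
Material charge = 402 × 1620/1000, so $651.24.
Total = 176.412 + 651.24 = 827.652 ≈ $827.65.

$827.65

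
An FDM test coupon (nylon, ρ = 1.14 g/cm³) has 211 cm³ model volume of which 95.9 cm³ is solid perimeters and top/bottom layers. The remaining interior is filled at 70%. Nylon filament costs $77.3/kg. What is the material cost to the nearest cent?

Volume inside the shell = 211 − 95.9, so 115.1 cm³.
Infill volume = 0.70 × 115.1 = 80.57 cm³.
Total printed volume = 95.9 + 80.57 = 176.47 cm³.
Mass = 176.47 × 1.14 = 201.1758 g.
At $77.3/kg: 201.1758/1000 × 77.3 = $15.55.

$15.55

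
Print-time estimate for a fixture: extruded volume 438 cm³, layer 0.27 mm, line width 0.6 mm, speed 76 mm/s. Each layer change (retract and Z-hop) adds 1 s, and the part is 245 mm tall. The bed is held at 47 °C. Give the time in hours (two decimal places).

10.13 hours

Line area = 0.27 × 0.6, so 0.162 mm².
Path length: 438000 mm³ / 0.162 mm² → 2703703.7 mm.
Time extruding = 2703703.7 / 76, so 35575 s.
Layer count = ceil(245 / 0.27) = 908.
Non-print overhead: 908 × 1 → 908 s.
Altogether 35575 + 908 = 36483 s, i.e. 10.13 hours.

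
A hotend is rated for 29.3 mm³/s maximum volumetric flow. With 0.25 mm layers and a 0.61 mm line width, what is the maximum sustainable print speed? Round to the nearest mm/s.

Extrusion cross-section = 0.25 × 0.61 = 0.1525 mm².
Max speed = 29.3 / 0.1525 = 192.13 ≈ 192 mm/s.

192 mm/s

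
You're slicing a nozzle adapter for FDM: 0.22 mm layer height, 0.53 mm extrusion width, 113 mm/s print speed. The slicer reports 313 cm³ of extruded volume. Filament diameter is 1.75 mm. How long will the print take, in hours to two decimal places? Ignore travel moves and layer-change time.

6.60 hours

Bead cross-section: 0.22 × 0.53 → 0.1166 mm².
Path length: 313000 mm³ / 0.1166 mm² → 2684391.1 mm.
Time extruding: 2684391.1 / 113 → 23755.7 s.
Converting: 23755.7 s = 6.60 hours.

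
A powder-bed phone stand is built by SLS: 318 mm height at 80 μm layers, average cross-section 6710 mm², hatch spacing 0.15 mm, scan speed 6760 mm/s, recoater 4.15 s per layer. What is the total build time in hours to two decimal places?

11.89 hours

Number of layers: 318 / 0.08 → 3975 (rounded up).
Per-layer scan distance: 6710 / 0.15 → 44733.3 mm.
Laser time per layer = 44733.3 / 6760, so 6.6174 s.
Time per layer: 6.6174 + 4.15 → 10.7674 s.
Total: 3975 × 10.7674 s = 42800.415 s → 11.89 hours.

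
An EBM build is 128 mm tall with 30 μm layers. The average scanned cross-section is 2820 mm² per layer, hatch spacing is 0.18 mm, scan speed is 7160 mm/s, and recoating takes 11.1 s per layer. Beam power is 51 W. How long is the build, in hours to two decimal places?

15.75 hours

Layers = ⌈128/0.03⌉ = 4267.
Hatch length per layer = 2820 / 0.18 = 15666.7 mm.
Per-layer scan time = 15666.7 / 7160, so 2.1881 s.
Layer cycle: 2.1881 + 11.1 → 13.2881 s.
4267 layers × 13.2881 s/layer = 56700.3227 s, i.e. 15.75 hours.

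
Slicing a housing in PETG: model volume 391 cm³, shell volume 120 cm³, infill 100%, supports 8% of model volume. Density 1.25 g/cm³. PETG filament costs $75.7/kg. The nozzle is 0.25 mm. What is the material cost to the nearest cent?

Infill region = 391 − 120 = 271 cm³.
Infill deposited: 1.00 × 271 → 271 cm³.
Support: 0.08 × 391 → 31.28 cm³.
Total extruded = 120 + 271 + 31.28 = 422.28 cm³.
Mass = 422.28 × 1.25, so 527.85 g.
Cost = 527.85 g / 1000 × $75.7/kg = $39.96.

$39.96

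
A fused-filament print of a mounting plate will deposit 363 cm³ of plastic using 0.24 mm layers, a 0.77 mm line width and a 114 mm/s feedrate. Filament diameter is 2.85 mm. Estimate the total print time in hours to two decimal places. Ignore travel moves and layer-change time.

4.79 hours

Extrusion cross-section = 0.24 × 0.77 = 0.1848 mm².
Path length: 363000 mm³ / 0.1848 mm² → 1964285.7 mm.
Extrusion time: 1964285.7 / 114 → 17230.6 s.
17230.6 s = 4.79 hours.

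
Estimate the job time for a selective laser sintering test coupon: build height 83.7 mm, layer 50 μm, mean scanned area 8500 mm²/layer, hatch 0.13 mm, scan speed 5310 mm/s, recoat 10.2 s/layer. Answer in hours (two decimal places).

Number of layers: 83.7 / 0.05 → 1674 (rounded up).
Per-layer scan distance = 8500 / 0.13, so 65384.6 mm.
Scan time per layer = 65384.6 / 5310 = 12.3135 s.
Time per layer = 12.3135 + 10.2, so 22.5135 s.
1674 layers × 22.5135 s/layer = 37687.599 s, i.e. 10.47 hours.

10.47 hours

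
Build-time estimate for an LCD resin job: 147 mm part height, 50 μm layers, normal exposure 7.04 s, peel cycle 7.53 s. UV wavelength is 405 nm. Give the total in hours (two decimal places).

Layers = ⌈147/0.05⌉ = 2940.
Each layer takes: 7.04 + 7.53 → 14.57 s.
Total = 2940 × 14.57 = 42835.8 s = 11.90 hours.

11.90 hours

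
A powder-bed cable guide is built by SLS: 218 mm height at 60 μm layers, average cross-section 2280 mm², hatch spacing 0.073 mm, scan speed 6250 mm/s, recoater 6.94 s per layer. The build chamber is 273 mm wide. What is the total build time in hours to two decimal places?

12.05 hours

Number of layers: 218 / 0.06 → 3634 (rounded up).
Per-layer scan distance = 2280 / 0.073, so 31232.9 mm.
Laser time per layer = 31232.9 / 6250, so 4.9973 s.
Per-layer time: 4.9973 + 6.94 → 11.9373 s.
Total: 3634 × 11.9373 s = 43380.1482 s → 12.05 hours.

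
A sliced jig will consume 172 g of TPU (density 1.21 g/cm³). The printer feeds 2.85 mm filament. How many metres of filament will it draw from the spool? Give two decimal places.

Extruded volume: 172/1.21 = 142.1488 cm³ (142148.8 mm³).
A = π r² = π × 1.425² = 6.3794 mm².
Length = 142148.8 / 6.3794 = 22282.47 mm = 22.28 m.

22.28 m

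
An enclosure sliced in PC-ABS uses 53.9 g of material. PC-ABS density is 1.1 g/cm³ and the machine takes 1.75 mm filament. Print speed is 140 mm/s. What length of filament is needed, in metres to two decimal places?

20.37 m

Extruded volume: 53.9/1.1 = 49 cm³ (49000 mm³).
Cross-section of 1.75 mm filament: π·(1.75/2)² = 2.4053 mm².
Length = 49000 / 2.4053 = 20371.68 mm = 20.37 m.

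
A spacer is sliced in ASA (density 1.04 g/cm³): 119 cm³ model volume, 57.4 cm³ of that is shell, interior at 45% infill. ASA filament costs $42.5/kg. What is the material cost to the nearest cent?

Interior volume: 119 − 57.4 → 61.6 cm³.
Infill deposited: 0.45 × 61.6 → 27.72 cm³.
Deposited volume = 57.4 + 27.72 = 85.12 cm³.
Mass = 85.12 × 1.04 = 88.5248 g.
Cost = 88.5248 g / 1000 × $42.5/kg = $3.76.

$3.76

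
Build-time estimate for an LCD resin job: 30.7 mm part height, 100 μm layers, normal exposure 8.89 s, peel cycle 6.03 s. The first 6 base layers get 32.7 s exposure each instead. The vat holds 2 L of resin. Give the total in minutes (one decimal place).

Number of layers: 30.7 / 0.1 → 307 (rounded up).
Base layers = 6 × (32.7 + 6.03) = 232.38 s.
Normal layers = 301 × (8.89 + 6.03), so 4490.92 s.
Sum: 232.38 + 4490.92 = 4723.3 s → 78.7 minutes.

78.7 minutes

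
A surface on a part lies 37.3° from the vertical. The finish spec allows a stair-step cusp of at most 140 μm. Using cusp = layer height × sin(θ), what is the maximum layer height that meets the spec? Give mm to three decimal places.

0.231 mm

sin(37.3°) = 0.6060; t_max = 0.14/0.6060 = 0.231 mm.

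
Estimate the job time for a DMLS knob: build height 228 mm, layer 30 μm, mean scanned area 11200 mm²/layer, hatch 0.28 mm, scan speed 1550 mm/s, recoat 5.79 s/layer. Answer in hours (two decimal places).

Layers = ⌈228/0.03⌉ = 7600.
Scan path per layer: 11200 / 0.28 → 40000 mm.
Laser time per layer = 40000 / 1550 = 25.8065 s.
Layer cycle: 25.8065 + 5.79 → 31.5965 s.
Build time = 7600 × 31.5965 = 240133.4 s = 66.70 hours.

66.70 hours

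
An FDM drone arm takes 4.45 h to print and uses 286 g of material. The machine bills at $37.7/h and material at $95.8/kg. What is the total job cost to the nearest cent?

$195.16

Machine-time cost: 37.7 × 4.45 → $167.765.
Material charge = 95.8 × 286/1000 = $27.3988.
Job cost: 167.765 + 27.3988 = 195.1638 ≈ $195.16.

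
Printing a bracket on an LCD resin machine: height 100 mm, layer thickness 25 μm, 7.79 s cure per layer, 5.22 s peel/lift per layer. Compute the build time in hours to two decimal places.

Number of layers: 100 / 0.025 → 4000 (rounded up).
Per-layer time: 7.79 + 5.22 → 13.01 s.
Total = 4000 × 13.01 = 52040 s = 14.46 hours.

14.46 hours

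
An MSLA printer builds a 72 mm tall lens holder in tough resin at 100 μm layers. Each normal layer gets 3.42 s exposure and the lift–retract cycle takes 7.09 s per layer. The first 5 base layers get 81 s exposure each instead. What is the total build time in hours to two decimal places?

2.21 hours

Layers = ⌈72/0.1⌉ = 720.
Base layers: 5 × (81 + 7.09) → 440.45 s.
Regular layers = 715 × (3.42 + 7.09) = 7514.65 s.
Total = 440.45 + 7514.65 = 7955.1 s = 2.21 hours.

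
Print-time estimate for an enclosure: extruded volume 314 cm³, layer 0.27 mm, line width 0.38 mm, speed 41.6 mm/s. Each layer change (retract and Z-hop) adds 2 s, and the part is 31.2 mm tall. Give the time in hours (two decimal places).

Extrusion cross-section = 0.27 × 0.38 = 0.1026 mm².
Path length: 314000 mm³ / 0.1026 mm² → 3060428.8 mm.
Print-move time: 3060428.8 / 41.6 → 73568 s.
Layers = ⌈31.2/0.27⌉ = 116.
Z-hop total = 116 × 2, so 232 s.
Altogether 73568 + 232 = 73800 s, i.e. 20.50 hours.

20.50 hours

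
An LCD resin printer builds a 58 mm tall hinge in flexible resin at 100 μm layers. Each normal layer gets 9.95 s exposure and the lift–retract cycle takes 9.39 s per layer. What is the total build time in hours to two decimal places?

3.12 hours

Layers = ⌈58/0.1⌉ = 580.
Each layer takes = 9.95 + 9.39 = 19.34 s.
Total = 580 × 19.34 = 11217.2 s = 3.12 hours.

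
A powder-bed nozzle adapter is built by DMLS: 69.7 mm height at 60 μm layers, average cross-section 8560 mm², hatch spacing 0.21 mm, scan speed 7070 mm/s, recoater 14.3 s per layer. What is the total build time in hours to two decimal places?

6.48 hours

Layers = ⌈69.7/0.06⌉ = 1162.
Scan path per layer: 8560 / 0.21 → 40761.9 mm.
Per-layer scan time = 40761.9 / 7070 = 5.7655 s.
Time per layer = 5.7655 + 14.3 = 20.0655 s.
Build time = 1162 × 20.0655 = 23316.111 s = 6.48 hours.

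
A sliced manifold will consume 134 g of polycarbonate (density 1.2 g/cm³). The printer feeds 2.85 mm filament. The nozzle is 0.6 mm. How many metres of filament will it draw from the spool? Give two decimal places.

Extruded volume: 134/1.2 = 111.6667 cm³ (111666.7 mm³).
Filament cross-section = π × (2.85/2)² = 6.3794 mm².
Length = 111666.7 / 6.3794 = 17504.26 mm = 17.50 m.

17.50 m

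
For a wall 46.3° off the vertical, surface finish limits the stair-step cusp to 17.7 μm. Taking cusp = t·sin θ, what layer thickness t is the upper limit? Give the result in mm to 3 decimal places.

Layer height = cusp / sin(46.3°) = 0.0177 / 0.7230 = 0.024 mm.

0.024 mm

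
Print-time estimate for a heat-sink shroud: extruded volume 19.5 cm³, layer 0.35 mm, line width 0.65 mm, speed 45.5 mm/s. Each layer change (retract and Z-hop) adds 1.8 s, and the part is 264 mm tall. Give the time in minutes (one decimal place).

54.0 minutes

Line area = 0.35 × 0.65, so 0.2275 mm².
Total extruded path = 19500/0.2275 = 85714.3 mm.
Extrusion time = 85714.3 / 45.5 = 1883.8 s.
Number of layers: 264 / 0.35 → 755 (rounded up).
Z-hop total: 755 × 1.8 → 1359 s.
Total = 1883.8 + 1359 = 3242.8 s = 54.0 minutes.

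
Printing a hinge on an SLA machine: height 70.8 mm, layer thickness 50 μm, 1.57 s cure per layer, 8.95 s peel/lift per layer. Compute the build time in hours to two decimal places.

4.14 hours

Layers = ⌈70.8/0.05⌉ = 1416.
Per-layer time: 1.57 + 8.95 → 10.52 s.
Total = 1416 × 10.52 = 14896.32 s = 4.14 hours.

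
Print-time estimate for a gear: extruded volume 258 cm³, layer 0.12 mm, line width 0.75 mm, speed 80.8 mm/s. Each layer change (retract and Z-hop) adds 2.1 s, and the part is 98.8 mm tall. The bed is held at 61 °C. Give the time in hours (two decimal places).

Bead cross-section: 0.12 × 0.75 → 0.09 mm².
Toolpath length = 258 cm³ / 0.09 mm² = 258000 / 0.09 = 2866666.7 mm.
Extrusion time = 2866666.7 / 80.8, so 35478.5 s.
Number of layers: 98.8 / 0.12 → 824 (rounded up).
Layer-change overhead: 824 × 2.1 → 1730.4 s.
Total = 35478.5 + 1730.4 = 37208.9 s = 10.34 hours.

10.34 hours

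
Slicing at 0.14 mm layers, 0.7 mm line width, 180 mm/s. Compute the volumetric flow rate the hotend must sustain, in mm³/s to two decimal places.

17.64

A = 0.14 × 0.7, so 0.098 mm².
Q = v·A = 180 × 0.098 = 17.64 mm³/s.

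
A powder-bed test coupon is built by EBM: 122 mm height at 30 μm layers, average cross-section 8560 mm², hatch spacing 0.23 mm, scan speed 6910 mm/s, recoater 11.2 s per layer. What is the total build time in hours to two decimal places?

Layers = ⌈122/0.03⌉ = 4067.
Hatch length per layer: 8560 / 0.23 → 37217.4 mm.
Scan time per layer: 37217.4 / 6910 → 5.386 s.
Layer cycle: 5.386 + 11.2 → 16.586 s.
Total: 4067 × 16.586 s = 67455.262 s → 18.74 hours.

18.74 hours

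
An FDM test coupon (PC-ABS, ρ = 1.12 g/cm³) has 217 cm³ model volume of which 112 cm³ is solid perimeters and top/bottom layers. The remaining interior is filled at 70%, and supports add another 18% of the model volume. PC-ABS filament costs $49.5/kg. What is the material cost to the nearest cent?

Volume inside the shell = 217 − 112, so 105 cm³.
Deposited infill = 0.70 × 105, so 73.5 cm³.
Support = 0.18 × 217 = 39.06 cm³.
Total extruded: 112 + 73.5 + 39.06 → 224.56 cm³.
Mass: 224.56 × 1.12 → 251.5072 g.
At $49.5/kg: 251.5072/1000 × 49.5 = $12.45.

$12.45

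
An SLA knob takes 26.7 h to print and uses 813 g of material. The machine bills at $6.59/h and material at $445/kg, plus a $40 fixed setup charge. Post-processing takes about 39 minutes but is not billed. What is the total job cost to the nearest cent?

Machine-time cost: 6.59 × 26.7 → $175.953.
Material charge: 445 × 813/1000 → $361.785.
Total = 175.953 + 361.785 + 40 = 577.738 ≈ $577.74.

$577.74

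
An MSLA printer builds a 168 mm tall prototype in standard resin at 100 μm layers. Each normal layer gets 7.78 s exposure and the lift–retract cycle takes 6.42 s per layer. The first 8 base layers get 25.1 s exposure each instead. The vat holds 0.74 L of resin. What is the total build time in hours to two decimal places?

Number of layers: 168 / 0.1 → 1680 (rounded up).
Bottom layers = 8 × (25.1 + 6.42), so 252.16 s.
Normal layers = 1672 × (7.78 + 6.42), so 23742.4 s.
Sum: 252.16 + 23742.4 = 23994.56 s → 6.67 hours.

6.67 hours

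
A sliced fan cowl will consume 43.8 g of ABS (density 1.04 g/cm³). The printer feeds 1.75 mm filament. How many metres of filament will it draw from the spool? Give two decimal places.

Extruded volume: 43.8/1.04 = 42.1154 cm³ (42115.4 mm³).
Cross-section of 1.75 mm filament: π·(1.75/2)² = 2.4053 mm².
Length = 42115.4 / 2.4053 = 17509.42 mm = 17.51 m.

17.51 m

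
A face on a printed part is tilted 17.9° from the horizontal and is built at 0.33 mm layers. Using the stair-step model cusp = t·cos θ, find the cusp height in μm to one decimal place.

h_c = t·cos θ = 0.33 × 0.9516 = 0.314028 mm (314.0 μm).

314.0 μm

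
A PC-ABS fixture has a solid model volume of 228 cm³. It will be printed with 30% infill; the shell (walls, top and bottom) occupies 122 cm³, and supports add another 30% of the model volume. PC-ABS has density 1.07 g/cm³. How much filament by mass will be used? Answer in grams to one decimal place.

237.8 g

Interior volume = 228 − 122 = 106 cm³.
Deposited infill: 0.30 × 106 → 31.8 cm³.
Support = 0.30 × 228 = 68.4 cm³.
Deposited volume = 122 + 31.8 + 68.4 = 222.2 cm³.
Mass = 222.2 × 1.07, so 237.754 g.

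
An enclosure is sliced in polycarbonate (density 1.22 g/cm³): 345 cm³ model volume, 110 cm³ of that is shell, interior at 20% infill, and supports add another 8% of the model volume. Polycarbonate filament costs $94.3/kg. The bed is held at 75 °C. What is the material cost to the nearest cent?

Infill region: 345 − 110 → 235 cm³.
Infill volume = 0.20 × 235, so 47 cm³.
Support: 0.08 × 345 → 27.6 cm³.
Deposited volume: 110 + 47 + 27.6 → 184.6 cm³.
Mass = 184.6 × 1.22, so 225.212 g.
At $94.3/kg: 225.212/1000 × 94.3 = $21.24.

$21.24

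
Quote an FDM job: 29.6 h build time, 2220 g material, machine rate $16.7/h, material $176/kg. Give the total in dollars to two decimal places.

$885.04

Machine-time cost: 16.7 × 29.6 → $494.32.
Material charge = 176 × 2220/1000, so $390.72.
Total = 494.32 + 390.72 = $885.04.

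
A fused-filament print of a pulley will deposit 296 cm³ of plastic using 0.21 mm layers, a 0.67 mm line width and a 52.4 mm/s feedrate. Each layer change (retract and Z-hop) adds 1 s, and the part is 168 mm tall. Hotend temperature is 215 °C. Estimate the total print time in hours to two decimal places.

Line area = 0.21 × 0.67, so 0.1407 mm².
Toolpath length = 296 cm³ / 0.1407 mm² = 296000 / 0.1407 = 2103766.9 mm.
Extrusion time = 2103766.9 / 52.4 = 40148.2 s.
Number of layers: 168 / 0.21 → 800 (rounded up).
Z-hop total = 800 × 1 = 800 s.
Total = 40148.2 + 800 = 40948.2 s = 11.37 hours.

11.37 hours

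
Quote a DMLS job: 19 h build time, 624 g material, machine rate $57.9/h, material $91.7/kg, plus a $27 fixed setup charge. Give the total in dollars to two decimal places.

$1184.32

Machine-time cost = 57.9 × 19 = $1100.10.
Feedstock cost = 91.7 × 624/1000, so $57.2208.
Total = 1100.10 + 57.2208 + 27 = 1184.3208 ≈ $1184.32.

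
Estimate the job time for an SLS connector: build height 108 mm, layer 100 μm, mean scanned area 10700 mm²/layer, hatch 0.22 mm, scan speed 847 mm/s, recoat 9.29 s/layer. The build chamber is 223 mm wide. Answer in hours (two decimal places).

Layer count = ceil(108 / 0.1) = 1080.
Per-layer scan distance: 10700 / 0.22 → 48636.4 mm.
Scan time per layer = 48636.4 / 847 = 57.422 s.
Time per layer = 57.422 + 9.29 = 66.712 s.
1080 layers × 66.712 s/layer = 72048.96 s, i.e. 20.01 hours.

20.01 hours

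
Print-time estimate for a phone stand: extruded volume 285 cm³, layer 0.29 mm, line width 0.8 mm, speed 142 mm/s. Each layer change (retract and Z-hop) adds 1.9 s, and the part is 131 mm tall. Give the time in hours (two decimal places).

Line area = 0.29 × 0.8, so 0.232 mm².
Path length: 285000 mm³ / 0.232 mm² → 1228448.3 mm.
Time extruding = 1228448.3 / 142 = 8651 s.
Number of layers: 131 / 0.29 → 452 (rounded up).
Z-hop total = 452 × 1.9, so 858.8 s.
Altogether 8651 + 858.8 = 9509.8 s, i.e. 2.64 hours.

2.64 hours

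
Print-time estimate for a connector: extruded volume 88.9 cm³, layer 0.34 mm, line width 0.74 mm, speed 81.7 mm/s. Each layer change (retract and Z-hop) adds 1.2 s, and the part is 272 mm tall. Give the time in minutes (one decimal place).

Extrusion cross-section: 0.34 × 0.74 → 0.2516 mm².
Toolpath length = 88.9 cm³ / 0.2516 mm² = 88900 / 0.2516 = 353338.6 mm.
Time extruding = 353338.6 / 81.7 = 4324.8 s.
Number of layers: 272 / 0.34 → 800 (rounded up).
Layer-change overhead = 800 × 1.2 = 960 s.
Total = 4324.8 + 960 = 5284.8 s = 88.1 minutes.

88.1 minutes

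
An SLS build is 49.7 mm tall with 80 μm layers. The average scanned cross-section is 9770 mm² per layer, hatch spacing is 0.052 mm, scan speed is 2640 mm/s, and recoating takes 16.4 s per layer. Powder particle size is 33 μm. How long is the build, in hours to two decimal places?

15.13 hours

Number of layers: 49.7 / 0.08 → 622 (rounded up).
Hatch length per layer = 9770 / 0.052, so 187884.6 mm.
Per-layer scan time = 187884.6 / 2640 = 71.1684 s.
Per-layer time = 71.1684 + 16.4 = 87.5684 s.
Build time = 622 × 87.5684 = 54467.5448 s = 15.13 hours.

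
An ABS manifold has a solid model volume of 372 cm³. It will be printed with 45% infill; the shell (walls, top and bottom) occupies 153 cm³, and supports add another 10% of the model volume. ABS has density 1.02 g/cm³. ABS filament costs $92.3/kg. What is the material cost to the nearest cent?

$27.18

Interior volume = 372 − 153 = 219 cm³.
Deposited infill: 0.45 × 219 → 98.55 cm³.
Support: 0.10 × 372 → 37.2 cm³.
Total extruded = 153 + 98.55 + 37.2, so 288.75 cm³.
Mass = 288.75 × 1.02, so 294.525 g.
At $92.3/kg: 294.525/1000 × 92.3 = $27.18.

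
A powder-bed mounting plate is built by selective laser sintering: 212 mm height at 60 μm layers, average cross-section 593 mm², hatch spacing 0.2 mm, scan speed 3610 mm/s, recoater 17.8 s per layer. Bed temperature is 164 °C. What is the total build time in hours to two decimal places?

18.28 hours

Layers = ⌈212/0.06⌉ = 3534.
Scan path per layer = 593 / 0.2 = 2965 mm.
Per-layer scan time = 2965 / 3610, so 0.8213 s.
Per-layer time: 0.8213 + 17.8 → 18.6213 s.
Build time = 3534 × 18.6213 = 65807.6742 s = 18.28 hours.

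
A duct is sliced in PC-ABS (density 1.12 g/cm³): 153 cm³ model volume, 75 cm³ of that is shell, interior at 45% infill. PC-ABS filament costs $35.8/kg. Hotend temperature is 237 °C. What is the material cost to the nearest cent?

$4.41

Volume inside the shell: 153 − 75 → 78 cm³.
Deposited infill: 0.45 × 78 → 35.1 cm³.
Total printed volume = 75 + 35.1, so 110.1 cm³.
Mass = 110.1 × 1.12, so 123.312 g.
Cost = 123.312 g / 1000 × $35.8/kg = $4.41.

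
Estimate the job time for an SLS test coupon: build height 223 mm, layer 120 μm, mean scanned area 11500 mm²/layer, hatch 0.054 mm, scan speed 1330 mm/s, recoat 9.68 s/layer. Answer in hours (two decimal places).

87.68 hours

Number of layers: 223 / 0.12 → 1859 (rounded up).
Per-layer scan distance = 11500 / 0.054, so 212963 mm.
Laser time per layer: 212963 / 1330 → 160.1226 s.
Time per layer = 160.1226 + 9.68 = 169.8026 s.
Build time = 1859 × 169.8026 = 315663.0334 s = 87.68 hours.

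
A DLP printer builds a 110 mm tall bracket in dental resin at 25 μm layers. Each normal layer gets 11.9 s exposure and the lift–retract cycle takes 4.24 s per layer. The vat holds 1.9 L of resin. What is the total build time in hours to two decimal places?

Layer count = ceil(110 / 0.025) = 4400.
Per-layer time = 11.9 + 4.24, so 16.14 s.
Build time: 4400 × 16.14 s = 71016 s, i.e. 19.73 hours.

19.73 hours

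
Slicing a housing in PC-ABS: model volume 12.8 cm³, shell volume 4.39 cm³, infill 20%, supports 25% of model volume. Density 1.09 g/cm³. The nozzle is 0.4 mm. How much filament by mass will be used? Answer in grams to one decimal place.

Infill region = 12.8 − 4.39 = 8.41 cm³.
Infill volume = 0.20 × 8.41 = 1.682 cm³.
Support = 0.25 × 12.8 = 3.2 cm³.
Total extruded: 4.39 + 1.682 + 3.2 → 9.272 cm³.
Mass: 9.272 × 1.09 → 10.10648 g.

10.1 g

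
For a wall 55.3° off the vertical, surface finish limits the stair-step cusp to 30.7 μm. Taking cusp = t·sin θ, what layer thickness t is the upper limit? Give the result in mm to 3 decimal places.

Layer height = cusp / sin(55.3°) = 0.0307 / 0.8221 = 0.037 mm.

0.037 mm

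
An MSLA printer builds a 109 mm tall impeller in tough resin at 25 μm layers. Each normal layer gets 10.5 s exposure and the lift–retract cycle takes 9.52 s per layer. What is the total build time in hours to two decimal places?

24.25 hours

Layer count = ceil(109 / 0.025) = 4360.
Cycle time = 10.5 + 9.52, so 20.02 s.
Build time: 4360 × 20.02 s = 87287.2 s, i.e. 24.25 hours.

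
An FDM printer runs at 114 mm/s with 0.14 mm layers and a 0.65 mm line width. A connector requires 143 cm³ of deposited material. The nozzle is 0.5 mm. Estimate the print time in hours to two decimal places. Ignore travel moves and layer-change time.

3.83 hours

Bead cross-section: 0.14 × 0.65 → 0.091 mm².
Toolpath length = 143 cm³ / 0.091 mm² = 143000 / 0.091 = 1571428.6 mm.
Time extruding: 1571428.6 / 114 → 13784.5 s.
In the requested units: 13784.5 s = 3.83 hours.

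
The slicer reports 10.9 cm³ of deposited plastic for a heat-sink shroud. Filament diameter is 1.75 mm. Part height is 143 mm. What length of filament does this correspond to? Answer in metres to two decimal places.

Cross-section of 1.75 mm filament: π·(1.75/2)² = 2.4053 mm².
Length = 10.9 cm³ / 2.4053 mm² = 10900 / 2.4053 = 4531.66 mm = 4.53 m.

4.53 m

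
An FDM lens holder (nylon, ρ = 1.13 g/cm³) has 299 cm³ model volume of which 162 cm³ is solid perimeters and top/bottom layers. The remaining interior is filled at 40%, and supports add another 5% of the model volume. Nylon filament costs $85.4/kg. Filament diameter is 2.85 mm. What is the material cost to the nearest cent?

$22.36

Interior volume: 299 − 162 → 137 cm³.
Deposited infill: 0.40 × 137 → 54.8 cm³.
Support = 0.05 × 299 = 14.95 cm³.
Total extruded: 162 + 54.8 + 14.95 → 231.75 cm³.
Mass = 231.75 × 1.13, so 261.8775 g.
At $85.4/kg: 261.8775/1000 × 85.4 = $22.36.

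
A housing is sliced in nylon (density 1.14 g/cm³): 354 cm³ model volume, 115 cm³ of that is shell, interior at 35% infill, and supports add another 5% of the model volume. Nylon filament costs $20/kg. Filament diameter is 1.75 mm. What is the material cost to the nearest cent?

Volume inside the shell: 354 − 115 → 239 cm³.
Infill volume: 0.35 × 239 → 83.65 cm³.
Support = 0.05 × 354, so 17.7 cm³.
Total printed volume = 115 + 83.65 + 17.7 = 216.35 cm³.
Mass = 216.35 × 1.14, so 246.639 g.
At $20/kg: 246.639/1000 × 20 = $4.93.

$4.93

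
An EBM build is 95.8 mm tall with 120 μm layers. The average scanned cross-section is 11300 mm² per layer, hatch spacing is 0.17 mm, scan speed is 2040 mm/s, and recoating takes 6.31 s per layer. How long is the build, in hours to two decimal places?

Number of layers: 95.8 / 0.12 → 799 (rounded up).
Per-layer scan distance = 11300 / 0.17, so 66470.6 mm.
Scan time per layer = 66470.6 / 2040 = 32.5836 s.
Layer cycle: 32.5836 + 6.31 → 38.8936 s.
Build time = 799 × 38.8936 = 31075.9864 s = 8.63 hours.

8.63 hours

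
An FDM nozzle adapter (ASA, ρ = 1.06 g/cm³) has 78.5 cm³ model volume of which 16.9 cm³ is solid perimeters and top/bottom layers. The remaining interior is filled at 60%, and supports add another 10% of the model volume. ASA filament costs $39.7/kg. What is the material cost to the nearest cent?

$2.60

Volume inside the shell = 78.5 − 16.9 = 61.6 cm³.
Infill volume = 0.60 × 61.6, so 36.96 cm³.
Support = 0.10 × 78.5, so 7.85 cm³.
Total printed volume = 16.9 + 36.96 + 7.85 = 61.71 cm³.
Mass = 61.71 × 1.06 = 65.4126 g.
Cost = 65.4126 g / 1000 × $39.7/kg = $2.60.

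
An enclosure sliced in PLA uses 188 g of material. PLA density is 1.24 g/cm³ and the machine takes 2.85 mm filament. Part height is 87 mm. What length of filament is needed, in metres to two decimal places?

Extruded volume: 188/1.24 = 151.6129 cm³ (151612.9 mm³).
Filament cross-section = π × (2.85/2)² = 6.3794 mm².
L = V/A = 151612.9/6.3794 = 23766.01 mm → 23.77 m.

23.77 m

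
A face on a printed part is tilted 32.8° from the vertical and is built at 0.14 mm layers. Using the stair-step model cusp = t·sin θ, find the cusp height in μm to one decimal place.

75.8 μm

sin(32.8°) = 0.5417, so cusp = 0.14 × 0.5417 = 0.075838 mm → 75.8 μm.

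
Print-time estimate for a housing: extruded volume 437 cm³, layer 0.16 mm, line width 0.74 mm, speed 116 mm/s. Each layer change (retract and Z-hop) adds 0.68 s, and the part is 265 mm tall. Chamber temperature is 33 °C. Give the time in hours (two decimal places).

Extrusion cross-section = 0.16 × 0.74, so 0.1184 mm².
Total extruded path = 437000/0.1184 = 3690878.4 mm.
Print-move time = 3690878.4 / 116, so 31817.9 s.
Layers = ⌈265/0.16⌉ = 1657.
Layer-change overhead = 1657 × 0.68 = 1126.76 s.
Altogether 31817.9 + 1126.76 = 32944.66 s, i.e. 9.15 hours.

9.15 hours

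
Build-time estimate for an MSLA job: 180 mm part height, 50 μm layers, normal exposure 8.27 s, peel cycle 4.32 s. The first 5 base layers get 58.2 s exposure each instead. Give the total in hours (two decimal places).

Number of layers: 180 / 0.05 → 3600 (rounded up).
Base layers = 5 × (58.2 + 4.32) = 312.6 s.
Remaining layers = 3595 × (8.27 + 4.32), so 45261.05 s.
Total = 312.6 + 45261.05 = 45573.65 s = 12.66 hours.

12.66 hours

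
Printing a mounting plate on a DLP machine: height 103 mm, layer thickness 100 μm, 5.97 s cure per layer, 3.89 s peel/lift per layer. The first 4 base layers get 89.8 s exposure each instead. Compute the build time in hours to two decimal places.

Number of layers: 103 / 0.1 → 1030 (rounded up).
Bottom layers = 4 × (89.8 + 3.89) = 374.76 s.
Regular layers: 1026 × (5.97 + 3.89) → 10116.36 s.
Sum: 374.76 + 10116.36 = 10491.12 s → 2.91 hours.

2.91 hours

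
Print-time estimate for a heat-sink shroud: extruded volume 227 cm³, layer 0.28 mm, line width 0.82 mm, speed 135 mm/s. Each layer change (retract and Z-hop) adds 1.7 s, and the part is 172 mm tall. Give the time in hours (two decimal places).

2.32 hours

Extrusion cross-section: 0.28 × 0.82 → 0.2296 mm².
Path length: 227000 mm³ / 0.2296 mm² → 988676 mm.
Print-move time: 988676 / 135 → 7323.5 s.
Layer count = ceil(172 / 0.28) = 615.
Non-print overhead: 615 × 1.7 → 1045.5 s.
Altogether 7323.5 + 1045.5 = 8369 s, i.e. 2.32 hours.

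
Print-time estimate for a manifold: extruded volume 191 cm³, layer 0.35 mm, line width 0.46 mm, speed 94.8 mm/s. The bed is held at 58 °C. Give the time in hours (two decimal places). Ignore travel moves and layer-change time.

Bead cross-section = 0.35 × 0.46, so 0.161 mm².
Toolpath length = 191 cm³ / 0.161 mm² = 191000 / 0.161 = 1186335.4 mm.
Time extruding: 1186335.4 / 94.8 → 12514.1 s.
Converting: 12514.1 s = 3.48 hours.

3.48 hours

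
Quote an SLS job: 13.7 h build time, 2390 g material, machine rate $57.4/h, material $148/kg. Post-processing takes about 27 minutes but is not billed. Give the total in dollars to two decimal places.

Machine cost: 57.4 × 13.7 → $786.38.
Material charge = 148 × 2390/1000, so $353.72.
Total = 786.38 + 353.72 = $1140.10.

$1140.10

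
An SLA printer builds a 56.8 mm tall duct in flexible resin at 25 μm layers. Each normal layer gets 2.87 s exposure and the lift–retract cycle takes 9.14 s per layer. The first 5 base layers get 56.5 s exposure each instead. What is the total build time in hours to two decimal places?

Layers = ⌈56.8/0.025⌉ = 2272.
Base layers = 5 × (56.5 + 9.14) = 328.2 s.
Regular layers = 2267 × (2.87 + 9.14) = 27226.67 s.
Total = 328.2 + 27226.67 = 27554.87 s = 7.65 hours.

7.65 hours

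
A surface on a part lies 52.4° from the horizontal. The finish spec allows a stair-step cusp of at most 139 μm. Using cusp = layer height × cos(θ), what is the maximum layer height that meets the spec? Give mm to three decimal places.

Layer height = cusp / cos(52.4°) = 0.139 / 0.6101 = 0.228 mm.

0.228 mm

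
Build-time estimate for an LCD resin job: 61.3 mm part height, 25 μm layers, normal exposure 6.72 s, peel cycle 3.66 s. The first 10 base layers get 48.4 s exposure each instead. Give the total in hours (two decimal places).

Layer count = ceil(61.3 / 0.025) = 2452.
Burn-in layers = 10 × (48.4 + 3.66) = 520.6 s.
Normal layers: 2442 × (6.72 + 3.66) → 25347.96 s.
Sum: 520.6 + 25347.96 = 25868.56 s → 7.19 hours.

7.19 hours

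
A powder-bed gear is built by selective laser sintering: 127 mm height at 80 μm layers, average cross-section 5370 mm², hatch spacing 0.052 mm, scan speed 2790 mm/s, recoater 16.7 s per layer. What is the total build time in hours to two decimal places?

Layer count = ceil(127 / 0.08) = 1588.
Per-layer scan distance: 5370 / 0.052 → 103269.2 mm.
Laser time per layer: 103269.2 / 2790 → 37.0141 s.
Per-layer time = 37.0141 + 16.7, so 53.7141 s.
1588 layers × 53.7141 s/layer = 85297.9908 s, i.e. 23.69 hours.

23.69 hours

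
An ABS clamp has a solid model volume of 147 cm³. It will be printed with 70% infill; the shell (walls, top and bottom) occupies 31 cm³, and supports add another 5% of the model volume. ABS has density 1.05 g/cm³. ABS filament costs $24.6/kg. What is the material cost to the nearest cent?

Interior volume: 147 − 31 → 116 cm³.
Infill deposited = 0.70 × 116 = 81.2 cm³.
Support: 0.05 × 147 → 7.35 cm³.
Deposited volume: 31 + 81.2 + 7.35 → 119.55 cm³.
Mass = 119.55 × 1.05 = 125.5275 g.
Cost = 125.5275 g / 1000 × $24.6/kg = $3.09.

$3.09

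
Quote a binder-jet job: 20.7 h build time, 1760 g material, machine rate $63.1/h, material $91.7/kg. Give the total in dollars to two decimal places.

Time charge = 63.1 × 20.7 = $1306.17.
Material cost: 91.7 × 1760/1000 → $161.392.
Total = 1306.17 + 161.392 = 1467.562 ≈ $1467.56.

$1467.56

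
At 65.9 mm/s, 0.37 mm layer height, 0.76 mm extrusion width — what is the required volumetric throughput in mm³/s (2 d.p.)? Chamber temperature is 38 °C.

18.53

Extrusion cross-section = 0.37 × 0.76, so 0.2812 mm².
Volumetric flow = 65.9 × 0.2812 = 18.53 mm³/s.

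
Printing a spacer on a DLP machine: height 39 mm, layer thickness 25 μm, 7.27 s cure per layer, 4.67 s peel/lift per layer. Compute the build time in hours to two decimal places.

5.17 hours

Layers = ⌈39/0.025⌉ = 1560.
Per-layer time = 7.27 + 4.67, so 11.94 s.
Total = 1560 × 11.94 = 18626.4 s = 5.17 hours.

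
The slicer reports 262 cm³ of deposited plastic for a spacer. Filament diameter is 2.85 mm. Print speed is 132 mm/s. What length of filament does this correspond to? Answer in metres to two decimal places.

41.07 m

Cross-section of 2.85 mm filament: π·(2.85/2)² = 6.3794 mm².
L = 262000 mm³ / 6.3794 mm² = 41069.69 mm, i.e. 41.07 m.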